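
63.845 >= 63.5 True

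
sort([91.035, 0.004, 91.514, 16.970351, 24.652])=[0.004, 16.970351, 24.652, 91.035, 91.514]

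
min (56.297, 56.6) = 56.297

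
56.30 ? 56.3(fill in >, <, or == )==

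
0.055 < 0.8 True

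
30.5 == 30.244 False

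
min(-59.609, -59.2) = -59.609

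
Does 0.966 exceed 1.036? No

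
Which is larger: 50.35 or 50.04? 50.35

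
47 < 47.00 False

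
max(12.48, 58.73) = 58.73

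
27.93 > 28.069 False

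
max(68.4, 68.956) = 68.956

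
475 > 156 True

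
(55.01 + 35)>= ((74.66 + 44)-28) False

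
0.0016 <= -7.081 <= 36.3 False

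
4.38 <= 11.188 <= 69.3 True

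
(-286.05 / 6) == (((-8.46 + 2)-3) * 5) False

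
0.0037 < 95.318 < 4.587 False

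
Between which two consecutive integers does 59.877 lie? 59 and 60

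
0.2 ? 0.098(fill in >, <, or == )>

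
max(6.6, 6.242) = 6.6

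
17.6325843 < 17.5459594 False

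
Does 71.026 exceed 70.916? Yes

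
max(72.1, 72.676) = 72.676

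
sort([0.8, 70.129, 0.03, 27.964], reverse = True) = [70.129, 27.964, 0.8, 0.03]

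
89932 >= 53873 True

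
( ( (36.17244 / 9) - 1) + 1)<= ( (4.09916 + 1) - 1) True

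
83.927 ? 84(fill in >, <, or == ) <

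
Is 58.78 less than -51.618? No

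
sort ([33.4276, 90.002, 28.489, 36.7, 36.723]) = [28.489, 33.4276, 36.7, 36.723, 90.002]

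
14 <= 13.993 False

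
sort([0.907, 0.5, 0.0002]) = [0.0002, 0.5, 0.907]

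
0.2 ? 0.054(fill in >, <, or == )>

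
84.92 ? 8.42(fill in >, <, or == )>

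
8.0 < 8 False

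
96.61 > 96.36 True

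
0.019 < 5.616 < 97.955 True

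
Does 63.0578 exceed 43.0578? Yes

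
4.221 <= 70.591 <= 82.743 True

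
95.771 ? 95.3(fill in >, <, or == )>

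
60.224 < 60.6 True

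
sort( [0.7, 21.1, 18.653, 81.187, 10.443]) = [0.7, 10.443, 18.653, 21.1, 81.187]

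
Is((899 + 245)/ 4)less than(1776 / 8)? No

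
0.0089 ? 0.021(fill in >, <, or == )<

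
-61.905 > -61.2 False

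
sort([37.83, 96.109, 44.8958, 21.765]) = [21.765, 37.83, 44.8958, 96.109]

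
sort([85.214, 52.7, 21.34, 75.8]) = [21.34, 52.7, 75.8, 85.214]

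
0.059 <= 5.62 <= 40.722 True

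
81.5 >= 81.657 False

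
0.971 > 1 False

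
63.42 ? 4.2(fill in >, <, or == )>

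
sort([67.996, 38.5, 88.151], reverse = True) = [88.151, 67.996, 38.5]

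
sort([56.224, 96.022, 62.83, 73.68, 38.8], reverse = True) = [96.022, 73.68, 62.83, 56.224, 38.8]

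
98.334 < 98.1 False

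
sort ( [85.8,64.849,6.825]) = [6.825,64.849,85.8]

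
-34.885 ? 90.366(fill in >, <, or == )<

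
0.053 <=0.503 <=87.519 True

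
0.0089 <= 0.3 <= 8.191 True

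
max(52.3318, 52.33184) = 52.33184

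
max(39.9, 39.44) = 39.9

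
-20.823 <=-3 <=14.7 True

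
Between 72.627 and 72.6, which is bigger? 72.627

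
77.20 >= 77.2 True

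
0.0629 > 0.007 True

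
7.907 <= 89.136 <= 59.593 False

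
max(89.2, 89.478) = 89.478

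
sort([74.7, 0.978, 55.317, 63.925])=[0.978, 55.317, 63.925, 74.7]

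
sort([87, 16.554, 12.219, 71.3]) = [12.219, 16.554, 71.3, 87]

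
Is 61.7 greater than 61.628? Yes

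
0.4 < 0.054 False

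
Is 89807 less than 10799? No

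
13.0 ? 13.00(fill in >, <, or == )==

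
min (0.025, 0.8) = 0.025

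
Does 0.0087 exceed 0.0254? No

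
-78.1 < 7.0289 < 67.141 True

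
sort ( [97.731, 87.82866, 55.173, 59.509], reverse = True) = [97.731, 87.82866, 59.509, 55.173]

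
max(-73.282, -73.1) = -73.1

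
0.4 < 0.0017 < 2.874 False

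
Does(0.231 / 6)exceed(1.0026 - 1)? Yes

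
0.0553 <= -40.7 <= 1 False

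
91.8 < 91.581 False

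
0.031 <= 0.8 True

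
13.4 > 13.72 False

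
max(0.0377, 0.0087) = 0.0377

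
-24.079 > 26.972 False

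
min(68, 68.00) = 68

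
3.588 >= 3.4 True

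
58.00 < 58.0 False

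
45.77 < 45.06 False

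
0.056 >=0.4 False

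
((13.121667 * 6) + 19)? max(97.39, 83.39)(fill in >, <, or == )>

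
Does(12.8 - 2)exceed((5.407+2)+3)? Yes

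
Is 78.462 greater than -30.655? Yes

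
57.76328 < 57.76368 True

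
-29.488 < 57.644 True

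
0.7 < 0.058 False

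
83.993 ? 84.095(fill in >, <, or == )<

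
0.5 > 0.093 True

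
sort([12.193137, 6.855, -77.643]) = [-77.643, 6.855, 12.193137]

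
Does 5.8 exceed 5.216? Yes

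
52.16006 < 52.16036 True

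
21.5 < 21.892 True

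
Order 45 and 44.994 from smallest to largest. 44.994, 45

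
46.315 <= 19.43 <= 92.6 False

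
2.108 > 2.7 False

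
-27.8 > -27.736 False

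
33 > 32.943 True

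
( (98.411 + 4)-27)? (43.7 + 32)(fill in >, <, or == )<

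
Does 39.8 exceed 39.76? Yes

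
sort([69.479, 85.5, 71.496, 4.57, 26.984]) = [4.57, 26.984, 69.479, 71.496, 85.5]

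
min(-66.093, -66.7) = -66.7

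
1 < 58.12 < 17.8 False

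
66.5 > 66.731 False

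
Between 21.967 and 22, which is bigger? 22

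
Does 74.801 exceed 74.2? Yes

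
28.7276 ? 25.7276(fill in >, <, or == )>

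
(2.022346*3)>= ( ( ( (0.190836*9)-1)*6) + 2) False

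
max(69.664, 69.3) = 69.664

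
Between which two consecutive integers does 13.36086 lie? 13 and 14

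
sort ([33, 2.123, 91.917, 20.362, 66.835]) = [2.123, 20.362, 33, 66.835, 91.917]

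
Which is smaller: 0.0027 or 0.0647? 0.0027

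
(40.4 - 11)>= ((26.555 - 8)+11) False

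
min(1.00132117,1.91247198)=1.00132117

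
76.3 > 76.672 False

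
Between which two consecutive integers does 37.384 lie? 37 and 38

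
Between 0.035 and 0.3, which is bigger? 0.3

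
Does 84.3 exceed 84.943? No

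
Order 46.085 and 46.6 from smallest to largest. 46.085, 46.6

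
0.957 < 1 True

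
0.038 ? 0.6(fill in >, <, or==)<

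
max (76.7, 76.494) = 76.7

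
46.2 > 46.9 False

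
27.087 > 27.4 False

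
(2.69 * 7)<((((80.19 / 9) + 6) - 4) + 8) True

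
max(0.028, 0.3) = 0.3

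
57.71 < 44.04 False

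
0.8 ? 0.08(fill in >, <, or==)>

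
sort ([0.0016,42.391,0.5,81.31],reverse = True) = [81.31,42.391,0.5,0.0016]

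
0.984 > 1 False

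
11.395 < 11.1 False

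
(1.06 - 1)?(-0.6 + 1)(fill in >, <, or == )<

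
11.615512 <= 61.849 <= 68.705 True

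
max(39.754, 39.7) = 39.754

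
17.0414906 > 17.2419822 False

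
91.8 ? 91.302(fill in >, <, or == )>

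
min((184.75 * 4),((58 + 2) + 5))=65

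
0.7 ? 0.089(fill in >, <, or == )>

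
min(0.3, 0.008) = 0.008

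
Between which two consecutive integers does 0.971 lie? 0 and 1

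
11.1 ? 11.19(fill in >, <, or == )<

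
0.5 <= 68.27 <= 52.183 False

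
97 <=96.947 False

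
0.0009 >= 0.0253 False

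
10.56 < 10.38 False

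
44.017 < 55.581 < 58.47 True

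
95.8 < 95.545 False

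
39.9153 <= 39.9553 True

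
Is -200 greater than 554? No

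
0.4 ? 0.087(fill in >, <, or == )>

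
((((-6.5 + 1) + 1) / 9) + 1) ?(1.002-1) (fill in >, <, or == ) >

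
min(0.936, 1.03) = 0.936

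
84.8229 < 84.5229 False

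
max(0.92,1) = 1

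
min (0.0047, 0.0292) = 0.0047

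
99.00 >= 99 True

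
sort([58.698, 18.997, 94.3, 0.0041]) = [0.0041, 18.997, 58.698, 94.3]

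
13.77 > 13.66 True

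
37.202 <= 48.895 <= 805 True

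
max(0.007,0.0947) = 0.0947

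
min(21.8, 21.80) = 21.8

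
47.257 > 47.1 True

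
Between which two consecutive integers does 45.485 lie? 45 and 46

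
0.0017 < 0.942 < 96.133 True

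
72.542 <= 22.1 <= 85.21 False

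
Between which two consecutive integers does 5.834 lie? 5 and 6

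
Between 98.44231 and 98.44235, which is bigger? 98.44235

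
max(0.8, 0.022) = 0.8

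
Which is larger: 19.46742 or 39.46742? 39.46742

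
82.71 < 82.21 False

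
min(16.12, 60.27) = 16.12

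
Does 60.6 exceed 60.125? Yes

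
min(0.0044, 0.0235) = 0.0044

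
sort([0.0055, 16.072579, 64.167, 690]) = [0.0055, 16.072579, 64.167, 690]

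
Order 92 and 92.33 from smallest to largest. 92, 92.33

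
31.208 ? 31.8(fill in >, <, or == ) <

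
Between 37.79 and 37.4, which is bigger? 37.79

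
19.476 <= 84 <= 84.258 True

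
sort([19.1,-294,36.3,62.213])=[-294,19.1,36.3,62.213]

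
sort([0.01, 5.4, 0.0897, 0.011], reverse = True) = [5.4, 0.0897, 0.011, 0.01]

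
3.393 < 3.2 False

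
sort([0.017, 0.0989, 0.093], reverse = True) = [0.0989, 0.093, 0.017]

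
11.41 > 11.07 True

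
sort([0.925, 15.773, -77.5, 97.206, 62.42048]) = [-77.5, 0.925, 15.773, 62.42048, 97.206]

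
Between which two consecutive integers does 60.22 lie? 60 and 61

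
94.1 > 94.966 False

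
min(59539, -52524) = -52524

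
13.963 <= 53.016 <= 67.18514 True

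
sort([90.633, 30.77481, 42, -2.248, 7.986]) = [-2.248, 7.986, 30.77481, 42, 90.633]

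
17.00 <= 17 True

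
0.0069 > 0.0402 False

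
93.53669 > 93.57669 False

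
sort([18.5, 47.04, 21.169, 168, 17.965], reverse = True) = [168, 47.04, 21.169, 18.5, 17.965]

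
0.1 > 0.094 True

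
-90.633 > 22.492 False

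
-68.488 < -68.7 False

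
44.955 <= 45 True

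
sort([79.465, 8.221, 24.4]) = [8.221, 24.4, 79.465]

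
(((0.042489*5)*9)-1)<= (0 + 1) True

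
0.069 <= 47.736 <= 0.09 False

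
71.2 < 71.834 True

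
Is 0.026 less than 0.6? Yes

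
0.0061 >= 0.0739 False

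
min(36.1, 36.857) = 36.1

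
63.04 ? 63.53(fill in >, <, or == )<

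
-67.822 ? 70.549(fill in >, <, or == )<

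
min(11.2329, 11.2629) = 11.2329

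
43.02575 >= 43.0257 True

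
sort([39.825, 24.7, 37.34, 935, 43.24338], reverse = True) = [935, 43.24338, 39.825, 37.34, 24.7]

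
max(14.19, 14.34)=14.34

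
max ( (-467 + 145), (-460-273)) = -322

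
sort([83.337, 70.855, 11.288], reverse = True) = [83.337, 70.855, 11.288]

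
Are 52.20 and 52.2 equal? Yes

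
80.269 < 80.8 True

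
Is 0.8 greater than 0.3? Yes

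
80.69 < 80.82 True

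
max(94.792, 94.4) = 94.792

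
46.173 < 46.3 True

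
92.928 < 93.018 True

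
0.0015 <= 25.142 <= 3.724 False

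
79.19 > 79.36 False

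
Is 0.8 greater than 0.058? Yes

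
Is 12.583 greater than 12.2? Yes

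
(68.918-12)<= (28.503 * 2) True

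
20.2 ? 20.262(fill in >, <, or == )<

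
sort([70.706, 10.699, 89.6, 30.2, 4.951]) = [4.951, 10.699, 30.2, 70.706, 89.6]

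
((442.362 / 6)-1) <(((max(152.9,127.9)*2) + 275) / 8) False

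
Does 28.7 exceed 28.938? No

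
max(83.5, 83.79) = 83.79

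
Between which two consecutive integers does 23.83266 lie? 23 and 24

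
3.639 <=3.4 False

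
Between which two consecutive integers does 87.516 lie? 87 and 88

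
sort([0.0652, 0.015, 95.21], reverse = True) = [95.21, 0.0652, 0.015]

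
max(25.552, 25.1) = 25.552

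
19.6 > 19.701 False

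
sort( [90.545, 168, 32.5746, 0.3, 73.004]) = [0.3, 32.5746, 73.004, 90.545, 168]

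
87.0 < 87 False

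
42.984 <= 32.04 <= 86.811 False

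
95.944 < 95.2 False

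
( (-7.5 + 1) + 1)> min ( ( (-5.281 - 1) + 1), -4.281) False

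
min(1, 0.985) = 0.985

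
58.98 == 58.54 False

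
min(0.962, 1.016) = 0.962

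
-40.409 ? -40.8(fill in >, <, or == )>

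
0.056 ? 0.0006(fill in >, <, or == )>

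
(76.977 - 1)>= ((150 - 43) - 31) False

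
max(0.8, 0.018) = 0.8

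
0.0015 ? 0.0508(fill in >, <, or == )<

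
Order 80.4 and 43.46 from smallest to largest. 43.46, 80.4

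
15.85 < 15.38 False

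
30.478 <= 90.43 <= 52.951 False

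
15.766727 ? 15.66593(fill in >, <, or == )>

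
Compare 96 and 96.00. They are equal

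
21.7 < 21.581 False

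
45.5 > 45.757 False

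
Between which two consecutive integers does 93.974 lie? 93 and 94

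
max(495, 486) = 495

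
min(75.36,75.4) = 75.36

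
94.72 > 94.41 True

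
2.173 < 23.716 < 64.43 True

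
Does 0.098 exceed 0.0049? Yes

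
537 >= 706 False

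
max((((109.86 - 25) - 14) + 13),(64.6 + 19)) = 83.86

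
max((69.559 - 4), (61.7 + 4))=65.7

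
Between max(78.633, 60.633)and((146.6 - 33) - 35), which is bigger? max(78.633, 60.633)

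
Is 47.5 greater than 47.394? Yes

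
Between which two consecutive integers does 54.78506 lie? 54 and 55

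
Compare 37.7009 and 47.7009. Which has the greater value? 47.7009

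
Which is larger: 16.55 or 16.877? 16.877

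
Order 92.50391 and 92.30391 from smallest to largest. 92.30391, 92.50391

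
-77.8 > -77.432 False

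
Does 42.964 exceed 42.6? Yes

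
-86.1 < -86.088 True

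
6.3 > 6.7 False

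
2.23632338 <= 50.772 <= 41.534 False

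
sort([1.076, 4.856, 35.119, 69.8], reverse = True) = [69.8, 35.119, 4.856, 1.076]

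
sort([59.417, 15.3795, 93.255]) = [15.3795, 59.417, 93.255]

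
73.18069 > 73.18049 True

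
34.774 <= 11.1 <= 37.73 False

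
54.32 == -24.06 False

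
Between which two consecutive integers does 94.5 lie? 94 and 95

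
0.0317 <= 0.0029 False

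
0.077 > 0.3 False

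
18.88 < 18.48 False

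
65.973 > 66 False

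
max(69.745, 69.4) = 69.745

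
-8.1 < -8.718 False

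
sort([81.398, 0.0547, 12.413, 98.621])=[0.0547, 12.413, 81.398, 98.621]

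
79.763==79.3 False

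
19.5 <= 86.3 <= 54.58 False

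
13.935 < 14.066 True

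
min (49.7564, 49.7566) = 49.7564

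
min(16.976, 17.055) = 16.976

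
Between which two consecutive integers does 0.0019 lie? 0 and 1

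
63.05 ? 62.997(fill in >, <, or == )>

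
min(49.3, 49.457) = 49.3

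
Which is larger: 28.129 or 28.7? 28.7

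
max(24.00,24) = 24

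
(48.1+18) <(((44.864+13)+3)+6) True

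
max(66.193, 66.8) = 66.8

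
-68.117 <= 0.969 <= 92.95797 True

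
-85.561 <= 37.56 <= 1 False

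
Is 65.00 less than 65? No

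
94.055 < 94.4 True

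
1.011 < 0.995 False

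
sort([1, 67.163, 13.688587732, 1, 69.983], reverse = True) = [69.983, 67.163, 13.688587732, 1, 1]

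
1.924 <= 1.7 False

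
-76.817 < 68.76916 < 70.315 True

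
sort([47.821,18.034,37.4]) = [18.034,37.4,47.821]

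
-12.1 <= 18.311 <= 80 True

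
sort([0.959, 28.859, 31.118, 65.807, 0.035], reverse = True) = [65.807, 31.118, 28.859, 0.959, 0.035]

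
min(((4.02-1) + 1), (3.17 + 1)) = 4.02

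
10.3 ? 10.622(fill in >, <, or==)<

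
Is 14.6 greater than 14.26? Yes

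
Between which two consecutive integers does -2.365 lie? -3 and -2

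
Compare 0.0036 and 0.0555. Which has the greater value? 0.0555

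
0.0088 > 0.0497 False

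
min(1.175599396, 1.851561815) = 1.175599396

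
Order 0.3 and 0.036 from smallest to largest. 0.036, 0.3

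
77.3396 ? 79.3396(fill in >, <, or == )<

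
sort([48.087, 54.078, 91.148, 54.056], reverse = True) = [91.148, 54.078, 54.056, 48.087]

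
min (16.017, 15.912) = 15.912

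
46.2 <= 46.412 True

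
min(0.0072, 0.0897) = 0.0072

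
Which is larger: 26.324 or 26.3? 26.324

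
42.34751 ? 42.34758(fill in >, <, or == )<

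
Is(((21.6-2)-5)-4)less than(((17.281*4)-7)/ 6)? No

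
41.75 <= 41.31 False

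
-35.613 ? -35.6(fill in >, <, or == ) <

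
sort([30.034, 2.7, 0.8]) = [0.8, 2.7, 30.034]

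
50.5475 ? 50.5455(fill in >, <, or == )>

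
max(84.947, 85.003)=85.003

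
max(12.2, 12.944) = 12.944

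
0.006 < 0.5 True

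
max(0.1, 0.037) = 0.1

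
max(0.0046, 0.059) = 0.059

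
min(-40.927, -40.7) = -40.927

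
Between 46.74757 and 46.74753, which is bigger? 46.74757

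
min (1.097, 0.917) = 0.917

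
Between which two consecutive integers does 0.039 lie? 0 and 1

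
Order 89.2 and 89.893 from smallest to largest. 89.2,89.893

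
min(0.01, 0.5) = 0.01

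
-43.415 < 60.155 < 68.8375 True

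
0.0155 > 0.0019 True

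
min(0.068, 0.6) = 0.068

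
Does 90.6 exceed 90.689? No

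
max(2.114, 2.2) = 2.2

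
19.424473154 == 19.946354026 False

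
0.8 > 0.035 True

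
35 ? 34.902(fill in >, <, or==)>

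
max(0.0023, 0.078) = 0.078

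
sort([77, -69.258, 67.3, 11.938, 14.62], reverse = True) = [77, 67.3, 14.62, 11.938, -69.258]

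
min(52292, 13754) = 13754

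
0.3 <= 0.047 False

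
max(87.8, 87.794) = 87.8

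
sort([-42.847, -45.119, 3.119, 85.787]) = [-45.119, -42.847, 3.119, 85.787]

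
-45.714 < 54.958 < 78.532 True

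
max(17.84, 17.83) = 17.84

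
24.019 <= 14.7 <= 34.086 False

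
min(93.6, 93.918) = 93.6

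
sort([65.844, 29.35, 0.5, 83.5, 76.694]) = [0.5, 29.35, 65.844, 76.694, 83.5]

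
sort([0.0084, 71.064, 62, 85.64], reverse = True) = [85.64, 71.064, 62, 0.0084]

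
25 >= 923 False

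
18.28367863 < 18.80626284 True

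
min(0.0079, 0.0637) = 0.0079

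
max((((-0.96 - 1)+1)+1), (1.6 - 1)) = 0.6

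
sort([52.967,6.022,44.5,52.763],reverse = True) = [52.967,52.763,44.5,6.022]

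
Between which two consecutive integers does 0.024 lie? 0 and 1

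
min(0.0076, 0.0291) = 0.0076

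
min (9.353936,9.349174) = 9.349174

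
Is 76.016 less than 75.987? No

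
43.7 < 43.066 False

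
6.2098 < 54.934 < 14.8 False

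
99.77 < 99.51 False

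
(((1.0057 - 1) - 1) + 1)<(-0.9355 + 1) True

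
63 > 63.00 False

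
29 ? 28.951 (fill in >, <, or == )>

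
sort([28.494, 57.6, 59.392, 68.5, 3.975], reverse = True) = [68.5, 59.392, 57.6, 28.494, 3.975]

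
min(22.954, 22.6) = 22.6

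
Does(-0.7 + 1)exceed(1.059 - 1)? Yes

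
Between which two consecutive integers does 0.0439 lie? 0 and 1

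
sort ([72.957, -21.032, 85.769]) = [-21.032, 72.957, 85.769]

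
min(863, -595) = -595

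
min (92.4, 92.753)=92.4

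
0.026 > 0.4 False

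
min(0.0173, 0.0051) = 0.0051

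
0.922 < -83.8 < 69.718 False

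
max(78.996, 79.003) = 79.003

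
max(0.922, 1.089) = 1.089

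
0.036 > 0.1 False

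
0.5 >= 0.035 True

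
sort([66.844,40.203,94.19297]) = [40.203,66.844,94.19297]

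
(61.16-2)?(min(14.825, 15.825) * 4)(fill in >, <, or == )<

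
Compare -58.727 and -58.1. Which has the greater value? -58.1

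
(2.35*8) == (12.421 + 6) False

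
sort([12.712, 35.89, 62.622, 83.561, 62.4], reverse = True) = [83.561, 62.622, 62.4, 35.89, 12.712]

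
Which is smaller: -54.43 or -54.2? -54.43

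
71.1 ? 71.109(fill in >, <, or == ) <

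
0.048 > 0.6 False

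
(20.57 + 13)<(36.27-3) False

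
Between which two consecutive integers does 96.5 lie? 96 and 97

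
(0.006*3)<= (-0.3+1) True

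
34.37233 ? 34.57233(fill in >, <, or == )<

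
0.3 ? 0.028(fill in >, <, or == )>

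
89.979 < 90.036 True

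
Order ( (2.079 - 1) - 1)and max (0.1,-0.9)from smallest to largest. ( (2.079 - 1) - 1),max (0.1,-0.9)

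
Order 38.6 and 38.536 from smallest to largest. 38.536, 38.6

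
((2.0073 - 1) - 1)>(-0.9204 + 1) False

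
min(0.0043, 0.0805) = 0.0043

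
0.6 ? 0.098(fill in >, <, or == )>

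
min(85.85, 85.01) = 85.01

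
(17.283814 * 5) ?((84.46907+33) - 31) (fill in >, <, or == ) <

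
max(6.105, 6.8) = 6.8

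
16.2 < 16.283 True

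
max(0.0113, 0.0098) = 0.0113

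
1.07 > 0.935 True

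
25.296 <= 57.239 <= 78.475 True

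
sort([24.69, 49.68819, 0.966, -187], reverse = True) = [49.68819, 24.69, 0.966, -187]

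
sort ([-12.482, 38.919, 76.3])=[-12.482, 38.919, 76.3]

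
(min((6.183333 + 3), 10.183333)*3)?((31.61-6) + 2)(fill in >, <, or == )<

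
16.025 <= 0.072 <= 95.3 False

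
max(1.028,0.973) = 1.028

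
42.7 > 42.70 False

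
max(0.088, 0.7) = 0.7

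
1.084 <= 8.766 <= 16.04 True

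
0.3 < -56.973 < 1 False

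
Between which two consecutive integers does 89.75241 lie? 89 and 90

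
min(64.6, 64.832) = 64.6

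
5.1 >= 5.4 False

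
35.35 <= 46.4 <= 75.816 True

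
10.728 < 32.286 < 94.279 True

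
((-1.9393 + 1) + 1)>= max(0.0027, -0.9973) True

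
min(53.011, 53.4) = 53.011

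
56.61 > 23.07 True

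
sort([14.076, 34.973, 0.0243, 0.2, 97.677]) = [0.0243, 0.2, 14.076, 34.973, 97.677]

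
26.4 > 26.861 False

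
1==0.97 False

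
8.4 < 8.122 False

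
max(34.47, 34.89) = 34.89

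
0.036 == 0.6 False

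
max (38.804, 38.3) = 38.804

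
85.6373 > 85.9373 False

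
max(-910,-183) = -183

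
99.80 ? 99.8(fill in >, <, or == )==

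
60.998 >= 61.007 False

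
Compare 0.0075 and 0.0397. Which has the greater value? 0.0397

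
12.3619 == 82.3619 False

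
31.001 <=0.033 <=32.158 False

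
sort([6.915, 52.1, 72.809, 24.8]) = [6.915, 24.8, 52.1, 72.809]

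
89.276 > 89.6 False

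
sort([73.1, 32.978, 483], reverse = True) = [483, 73.1, 32.978]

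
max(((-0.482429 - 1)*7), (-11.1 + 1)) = -10.1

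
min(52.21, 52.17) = 52.17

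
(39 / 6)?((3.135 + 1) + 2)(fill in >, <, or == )>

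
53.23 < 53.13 False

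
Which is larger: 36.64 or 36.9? 36.9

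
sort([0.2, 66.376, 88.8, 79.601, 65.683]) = [0.2, 65.683, 66.376, 79.601, 88.8]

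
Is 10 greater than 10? No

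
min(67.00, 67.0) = 67.00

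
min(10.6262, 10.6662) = 10.6262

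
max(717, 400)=717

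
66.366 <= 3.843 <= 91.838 False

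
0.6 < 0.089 False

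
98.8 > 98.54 True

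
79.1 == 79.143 False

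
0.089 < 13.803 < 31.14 True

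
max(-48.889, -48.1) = -48.1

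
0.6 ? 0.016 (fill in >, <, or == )>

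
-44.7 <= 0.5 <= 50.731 True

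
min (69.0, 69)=69.0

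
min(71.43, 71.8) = 71.43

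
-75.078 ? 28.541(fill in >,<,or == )<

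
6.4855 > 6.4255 True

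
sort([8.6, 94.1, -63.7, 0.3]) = [-63.7, 0.3, 8.6, 94.1]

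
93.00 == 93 True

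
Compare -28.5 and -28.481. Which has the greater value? -28.481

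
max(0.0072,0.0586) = 0.0586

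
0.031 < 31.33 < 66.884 True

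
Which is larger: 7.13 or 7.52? 7.52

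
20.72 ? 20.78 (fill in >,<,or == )<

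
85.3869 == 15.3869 False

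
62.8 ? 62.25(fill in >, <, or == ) >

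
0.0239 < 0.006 False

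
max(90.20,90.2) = 90.2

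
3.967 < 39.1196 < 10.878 False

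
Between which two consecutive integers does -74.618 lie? -75 and -74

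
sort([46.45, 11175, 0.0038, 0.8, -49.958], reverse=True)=[11175, 46.45, 0.8, 0.0038, -49.958]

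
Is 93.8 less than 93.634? No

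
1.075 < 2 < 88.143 True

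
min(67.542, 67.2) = 67.2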